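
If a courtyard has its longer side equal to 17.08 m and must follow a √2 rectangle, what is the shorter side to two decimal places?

12.08 m

root-2 ≈ 1.41421.
Shorter side = 17.08 ÷ 1.41421 ≈ 12.0774 → 12.08 m.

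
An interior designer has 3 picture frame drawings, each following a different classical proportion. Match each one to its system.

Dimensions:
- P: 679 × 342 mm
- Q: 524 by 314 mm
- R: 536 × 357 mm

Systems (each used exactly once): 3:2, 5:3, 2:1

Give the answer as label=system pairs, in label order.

P=2:1, Q=5:3, R=3:2

P = 679/342 ≈ 1.985 → 2:1 (2.000)
Q = 524/314 ≈ 1.669 → 5:3 (1.667)
R = 536/357 ≈ 1.501 → 3:2 (1.500)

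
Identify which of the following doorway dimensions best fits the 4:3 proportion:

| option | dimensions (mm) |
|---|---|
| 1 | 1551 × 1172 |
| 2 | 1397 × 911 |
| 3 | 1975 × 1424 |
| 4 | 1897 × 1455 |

Ratios (long/short): 1 ≈ 1.323; 2 ≈ 1.533; 3 ≈ 1.387; 4 ≈ 1.304.
4:3 ≈ 1.333; option 1 is nearest (Δ 0.010).

1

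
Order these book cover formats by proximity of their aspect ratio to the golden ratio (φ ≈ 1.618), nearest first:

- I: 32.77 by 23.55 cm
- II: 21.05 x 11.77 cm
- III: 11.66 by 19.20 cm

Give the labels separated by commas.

III, II, I

Ratios: I = 32.77 / 23.55 ≈ 1.392; II = 21.05 / 11.77 ≈ 1.788; III = 19.20 / 11.66 ≈ 1.647.
|Δ from 1.618|: I 0.226; II 0.170; III 0.029.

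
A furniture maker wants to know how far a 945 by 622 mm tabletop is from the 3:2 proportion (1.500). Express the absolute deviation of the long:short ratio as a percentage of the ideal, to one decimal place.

1.3%

Ratio = 945 / 622 ≈ 1.5193.
Ideal 3:2 = 1.5000. |1.5193 − 1.5000| / 1.5000 ≈ 1.29% → 1.3%.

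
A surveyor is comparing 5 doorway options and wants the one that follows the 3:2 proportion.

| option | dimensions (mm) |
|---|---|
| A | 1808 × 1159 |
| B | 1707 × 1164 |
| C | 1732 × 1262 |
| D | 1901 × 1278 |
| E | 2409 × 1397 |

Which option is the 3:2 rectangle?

D

Target 3:2 ≈ 1.500.
A: 1.560 (Δ0.060)  B: 1.466 (Δ0.034)  C: 1.372 (Δ0.128)  D: 1.487 (Δ0.013)  E: 1.724 (Δ0.224)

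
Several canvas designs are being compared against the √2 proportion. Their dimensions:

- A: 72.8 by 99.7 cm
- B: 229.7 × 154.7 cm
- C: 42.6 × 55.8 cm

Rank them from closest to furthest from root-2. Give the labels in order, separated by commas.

A, B, C

Ratios: A = 99.7 / 72.8 ≈ 1.370; B = 229.7 / 154.7 ≈ 1.485; C = 55.8 / 42.6 ≈ 1.310.
|Δ from 1.414|: A 0.044; B 0.071; C 0.104.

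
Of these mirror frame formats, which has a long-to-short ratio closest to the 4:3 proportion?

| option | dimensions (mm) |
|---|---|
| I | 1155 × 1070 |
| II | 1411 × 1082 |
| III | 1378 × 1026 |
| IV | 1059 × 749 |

Ratios (long/short): I ≈ 1.079; II ≈ 1.304; III ≈ 1.343; IV ≈ 1.414.
4:3 ≈ 1.333; option III is nearest (Δ 0.010).

III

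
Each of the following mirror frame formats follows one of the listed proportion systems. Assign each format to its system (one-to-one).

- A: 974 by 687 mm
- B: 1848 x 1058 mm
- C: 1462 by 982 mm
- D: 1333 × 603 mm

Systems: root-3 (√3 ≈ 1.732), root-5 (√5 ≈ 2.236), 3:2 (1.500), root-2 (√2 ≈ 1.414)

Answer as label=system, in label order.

A=root-2, B=root-3, C=3:2, D=root-5

Ratios: A ≈ 1.418; B ≈ 1.747; C ≈ 1.489; D ≈ 2.211.
Targets: root-3 ≈ 1.732; root-5 ≈ 2.236; 3:2 ≈ 1.500; root-2 ≈ 1.414.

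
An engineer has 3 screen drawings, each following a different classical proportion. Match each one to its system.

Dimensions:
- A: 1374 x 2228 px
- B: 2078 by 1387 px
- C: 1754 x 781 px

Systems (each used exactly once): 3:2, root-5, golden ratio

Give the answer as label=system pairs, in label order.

A=golden ratio, B=3:2, C=root-5

A = 2228/1374 ≈ 1.622 → golden ratio (1.618)
B = 2078/1387 ≈ 1.498 → 3:2 (1.500)
C = 1754/781 ≈ 2.246 → root-5 (2.236)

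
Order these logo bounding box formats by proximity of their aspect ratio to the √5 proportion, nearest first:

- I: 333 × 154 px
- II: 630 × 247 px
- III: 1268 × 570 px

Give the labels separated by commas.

III, I, II

Ratios: I = 333 / 154 ≈ 2.162; II = 630 / 247 ≈ 2.551; III = 1268 / 570 ≈ 2.225.
|Δ from 2.236|: I 0.074; II 0.315; III 0.011.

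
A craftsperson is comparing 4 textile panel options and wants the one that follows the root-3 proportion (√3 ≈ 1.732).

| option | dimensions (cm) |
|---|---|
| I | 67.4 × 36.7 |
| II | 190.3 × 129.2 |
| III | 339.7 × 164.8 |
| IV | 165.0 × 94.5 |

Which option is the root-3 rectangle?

IV

Target root-3 ≈ 1.732.
I: 1.837 (Δ0.105)  II: 1.473 (Δ0.259)  III: 2.061 (Δ0.329)  IV: 1.746 (Δ0.014)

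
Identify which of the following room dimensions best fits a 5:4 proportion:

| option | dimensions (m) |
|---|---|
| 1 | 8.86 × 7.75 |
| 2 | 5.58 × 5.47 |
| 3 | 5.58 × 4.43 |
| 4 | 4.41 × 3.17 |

3

Target 5:4 ≈ 1.250.
1: 1.143 (Δ0.107)  2: 1.020 (Δ0.230)  3: 1.260 (Δ0.010)  4: 1.391 (Δ0.141)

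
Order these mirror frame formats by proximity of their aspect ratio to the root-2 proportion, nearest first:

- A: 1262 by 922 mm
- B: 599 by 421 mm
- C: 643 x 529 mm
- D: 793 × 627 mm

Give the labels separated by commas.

B, A, D, C

Ratios: A = 1262 / 922 ≈ 1.369; B = 599 / 421 ≈ 1.423; C = 643 / 529 ≈ 1.216; D = 793 / 627 ≈ 1.265.
|Δ from 1.414|: A 0.045; B 0.009; C 0.198; D 0.149.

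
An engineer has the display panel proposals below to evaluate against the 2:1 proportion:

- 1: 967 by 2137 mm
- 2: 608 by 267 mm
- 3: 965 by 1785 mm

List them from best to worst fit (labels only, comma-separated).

3, 1, 2

1: 2137/967 ≈ 2.210 → |2.210 − 2.000| = 0.210
2: 608/267 ≈ 2.277 → |2.277 − 2.000| = 0.277
3: 1785/965 ≈ 1.850 → |1.850 − 2.000| = 0.150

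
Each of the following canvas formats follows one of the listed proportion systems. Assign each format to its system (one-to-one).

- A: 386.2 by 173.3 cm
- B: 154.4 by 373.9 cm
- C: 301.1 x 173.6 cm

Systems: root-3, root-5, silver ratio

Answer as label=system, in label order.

A = 386.2/173.3 ≈ 2.229 → root-5 (2.236)
B = 373.9/154.4 ≈ 2.422 → silver ratio (2.414)
C = 301.1/173.6 ≈ 1.734 → root-3 (1.732)

A=root-5, B=silver ratio, C=root-3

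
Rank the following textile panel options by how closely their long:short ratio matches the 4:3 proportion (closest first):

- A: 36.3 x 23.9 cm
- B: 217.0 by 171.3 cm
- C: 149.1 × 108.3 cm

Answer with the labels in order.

C, B, A

A: 36.3/23.9 ≈ 1.519 → |1.519 − 1.333| = 0.186
B: 217.0/171.3 ≈ 1.267 → |1.267 − 1.333| = 0.066
C: 149.1/108.3 ≈ 1.377 → |1.377 − 1.333| = 0.044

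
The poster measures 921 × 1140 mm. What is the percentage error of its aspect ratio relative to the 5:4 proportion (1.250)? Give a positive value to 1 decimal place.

Ratio = 1140 / 921 ≈ 1.2378.
Ideal 5:4 = 1.2500. |1.2378 − 1.2500| / 1.2500 ≈ 0.98% → 1.0%.

1.0%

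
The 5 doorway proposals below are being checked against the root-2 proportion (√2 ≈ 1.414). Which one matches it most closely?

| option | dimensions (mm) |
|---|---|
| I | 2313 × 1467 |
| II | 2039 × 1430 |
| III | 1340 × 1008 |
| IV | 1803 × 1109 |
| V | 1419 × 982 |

II

Ratios (long/short): I ≈ 1.577; II ≈ 1.426; III ≈ 1.329; IV ≈ 1.626; V ≈ 1.445.
root-2 ≈ 1.414; option II is nearest (Δ 0.012).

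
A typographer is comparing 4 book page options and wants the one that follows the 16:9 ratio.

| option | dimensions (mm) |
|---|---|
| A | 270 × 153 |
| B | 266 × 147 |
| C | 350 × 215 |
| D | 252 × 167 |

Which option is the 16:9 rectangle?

Ratios (long/short): A ≈ 1.765; B ≈ 1.810; C ≈ 1.628; D ≈ 1.509.
16:9 ≈ 1.778; option A is nearest (Δ 0.013).

A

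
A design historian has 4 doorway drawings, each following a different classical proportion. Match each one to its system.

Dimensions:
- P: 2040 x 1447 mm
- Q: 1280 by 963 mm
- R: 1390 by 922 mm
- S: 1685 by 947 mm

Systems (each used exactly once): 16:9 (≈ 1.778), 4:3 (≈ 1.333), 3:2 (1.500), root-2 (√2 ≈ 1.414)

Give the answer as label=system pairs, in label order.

P=root-2, Q=4:3, R=3:2, S=16:9

P = 2040/1447 ≈ 1.410 → root-2 (1.414)
Q = 1280/963 ≈ 1.329 → 4:3 (1.333)
R = 1390/922 ≈ 1.508 → 3:2 (1.500)
S = 1685/947 ≈ 1.779 → 16:9 (1.778)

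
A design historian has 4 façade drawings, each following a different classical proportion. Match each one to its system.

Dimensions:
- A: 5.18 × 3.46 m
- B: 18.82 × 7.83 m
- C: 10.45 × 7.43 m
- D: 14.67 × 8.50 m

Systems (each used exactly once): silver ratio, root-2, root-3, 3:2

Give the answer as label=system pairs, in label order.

A=3:2, B=silver ratio, C=root-2, D=root-3

A = 5.18/3.46 ≈ 1.497 → 3:2 (1.500)
B = 18.82/7.83 ≈ 2.404 → silver ratio (2.414)
C = 10.45/7.43 ≈ 1.406 → root-2 (1.414)
D = 14.67/8.50 ≈ 1.726 → root-3 (1.732)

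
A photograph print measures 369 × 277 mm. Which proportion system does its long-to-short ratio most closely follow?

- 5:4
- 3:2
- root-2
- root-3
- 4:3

Ratio = 369 / 277 ≈ 1.332.
Distances: 5:4 1.250 (Δ 0.082); 3:2 1.500 (Δ 0.168); root-2 1.414 (Δ 0.082); root-3 1.732 (Δ 0.400); 4:3 1.333 (Δ 0.001).

4:3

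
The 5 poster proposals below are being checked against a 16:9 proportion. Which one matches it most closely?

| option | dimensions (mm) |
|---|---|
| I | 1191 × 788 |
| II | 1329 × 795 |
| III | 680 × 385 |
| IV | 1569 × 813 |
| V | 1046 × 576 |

III

Ratios (long/short): I ≈ 1.511; II ≈ 1.672; III ≈ 1.766; IV ≈ 1.930; V ≈ 1.816.
16:9 ≈ 1.778; option III is nearest (Δ 0.012).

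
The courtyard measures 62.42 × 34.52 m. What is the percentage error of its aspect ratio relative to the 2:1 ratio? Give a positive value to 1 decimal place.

9.6%

Ratio = 62.42 / 34.52 ≈ 1.8082.
Ideal 2:1 = 2.0000. |1.8082 − 2.0000| / 2.0000 ≈ 9.59% → 9.6%.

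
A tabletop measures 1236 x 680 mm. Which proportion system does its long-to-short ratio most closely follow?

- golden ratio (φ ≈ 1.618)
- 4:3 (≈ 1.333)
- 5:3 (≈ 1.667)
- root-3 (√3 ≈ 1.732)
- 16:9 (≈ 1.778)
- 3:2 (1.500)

Ratio = 1236 / 680 ≈ 1.818.
Distances: golden ratio 1.618 (Δ 0.200); 4:3 1.333 (Δ 0.485); 5:3 1.667 (Δ 0.151); root-3 1.732 (Δ 0.086); 16:9 1.778 (Δ 0.040); 3:2 1.500 (Δ 0.318).

16:9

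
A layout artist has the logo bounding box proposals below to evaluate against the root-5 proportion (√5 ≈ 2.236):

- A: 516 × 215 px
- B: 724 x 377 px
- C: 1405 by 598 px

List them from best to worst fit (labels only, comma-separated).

C, A, B

A: 516/215 ≈ 2.400 → |2.400 − 2.236| = 0.164
B: 724/377 ≈ 1.920 → |1.920 − 2.236| = 0.316
C: 1405/598 ≈ 2.349 → |2.349 − 2.236| = 0.113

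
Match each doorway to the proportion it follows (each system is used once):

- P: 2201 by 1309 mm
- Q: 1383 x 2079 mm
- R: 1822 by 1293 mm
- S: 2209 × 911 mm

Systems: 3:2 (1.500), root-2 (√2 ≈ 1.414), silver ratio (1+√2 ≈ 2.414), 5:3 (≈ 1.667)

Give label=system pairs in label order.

P=5:3, Q=3:2, R=root-2, S=silver ratio

P = 2201/1309 ≈ 1.681 → 5:3 (1.667)
Q = 2079/1383 ≈ 1.503 → 3:2 (1.500)
R = 1822/1293 ≈ 1.409 → root-2 (1.414)
S = 2209/911 ≈ 2.425 → silver ratio (2.414)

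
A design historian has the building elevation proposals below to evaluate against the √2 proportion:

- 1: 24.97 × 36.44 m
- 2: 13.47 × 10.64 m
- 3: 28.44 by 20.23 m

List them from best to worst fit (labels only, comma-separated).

Ratios: 1 = 36.44 / 24.97 ≈ 1.459; 2 = 13.47 / 10.64 ≈ 1.266; 3 = 28.44 / 20.23 ≈ 1.406.
|Δ from 1.414|: 1 0.045; 2 0.148; 3 0.008.

3, 1, 2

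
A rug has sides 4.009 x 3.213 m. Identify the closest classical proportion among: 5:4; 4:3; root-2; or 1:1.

Ratio = 4.009 / 3.213 ≈ 1.248.
Distances: 5:4 1.250 (Δ 0.002); 4:3 1.333 (Δ 0.085); root-2 1.414 (Δ 0.166); 1:1 1.000 (Δ 0.248).

5:4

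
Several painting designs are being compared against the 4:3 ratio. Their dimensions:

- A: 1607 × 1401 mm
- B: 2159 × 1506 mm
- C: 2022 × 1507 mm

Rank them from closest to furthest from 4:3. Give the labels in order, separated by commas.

Ratios: A = 1607 / 1401 ≈ 1.147; B = 2159 / 1506 ≈ 1.434; C = 2022 / 1507 ≈ 1.342.
|Δ from 1.333|: A 0.186; B 0.101; C 0.009.

C, B, A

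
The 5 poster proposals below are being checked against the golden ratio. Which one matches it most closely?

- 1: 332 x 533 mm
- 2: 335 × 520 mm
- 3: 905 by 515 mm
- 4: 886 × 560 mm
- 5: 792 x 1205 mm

Ratios (long/short): 1 ≈ 1.605; 2 ≈ 1.552; 3 ≈ 1.757; 4 ≈ 1.582; 5 ≈ 1.521.
golden ratio ≈ 1.618; option 1 is nearest (Δ 0.013).

1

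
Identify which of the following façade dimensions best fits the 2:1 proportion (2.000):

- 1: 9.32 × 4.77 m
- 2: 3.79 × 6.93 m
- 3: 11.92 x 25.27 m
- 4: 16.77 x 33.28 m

4

Target 2:1 ≈ 2.000.
1: 1.954 (Δ0.046)  2: 1.828 (Δ0.172)  3: 2.120 (Δ0.120)  4: 1.984 (Δ0.016)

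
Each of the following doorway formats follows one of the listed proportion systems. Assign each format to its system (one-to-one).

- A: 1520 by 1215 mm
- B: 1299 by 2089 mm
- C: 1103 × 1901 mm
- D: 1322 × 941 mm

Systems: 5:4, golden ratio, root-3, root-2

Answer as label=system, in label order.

A=5:4, B=golden ratio, C=root-3, D=root-2

A = 1520/1215 ≈ 1.251 → 5:4 (1.250)
B = 2089/1299 ≈ 1.608 → golden ratio (1.618)
C = 1901/1103 ≈ 1.723 → root-3 (1.732)
D = 1322/941 ≈ 1.405 → root-2 (1.414)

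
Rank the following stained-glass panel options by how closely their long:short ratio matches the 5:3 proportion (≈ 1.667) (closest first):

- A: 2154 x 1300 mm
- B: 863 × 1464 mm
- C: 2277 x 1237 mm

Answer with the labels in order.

Ratios: A = 2154 / 1300 ≈ 1.657; B = 1464 / 863 ≈ 1.696; C = 2277 / 1237 ≈ 1.841.
|Δ from 1.667|: A 0.010; B 0.029; C 0.174.

A, B, C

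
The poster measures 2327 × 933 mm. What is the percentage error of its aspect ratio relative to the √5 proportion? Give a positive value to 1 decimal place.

Ratio = 2327 / 933 ≈ 2.4941.
Ideal root-5 ≈ 2.2361. |2.4941 − 2.2361| / 2.2361 ≈ 11.54% → 11.5%.

11.5%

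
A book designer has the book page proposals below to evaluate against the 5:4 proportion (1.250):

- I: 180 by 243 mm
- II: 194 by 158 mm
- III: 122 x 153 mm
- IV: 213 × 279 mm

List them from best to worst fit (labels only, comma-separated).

I: 243/180 ≈ 1.350 → |1.350 − 1.250| = 0.100
II: 194/158 ≈ 1.228 → |1.228 − 1.250| = 0.022
III: 153/122 ≈ 1.254 → |1.254 − 1.250| = 0.004
IV: 279/213 ≈ 1.310 → |1.310 − 1.250| = 0.060

III, II, IV, I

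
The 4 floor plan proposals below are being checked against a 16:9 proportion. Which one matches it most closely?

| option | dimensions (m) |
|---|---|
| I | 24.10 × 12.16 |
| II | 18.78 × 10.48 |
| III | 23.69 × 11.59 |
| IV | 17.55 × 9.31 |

II

Target 16:9 ≈ 1.778.
I: 1.982 (Δ0.204)  II: 1.792 (Δ0.014)  III: 2.044 (Δ0.266)  IV: 1.885 (Δ0.107)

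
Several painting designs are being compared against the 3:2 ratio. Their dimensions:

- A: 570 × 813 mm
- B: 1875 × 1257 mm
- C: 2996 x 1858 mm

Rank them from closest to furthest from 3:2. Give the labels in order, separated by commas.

B, A, C

Ratios: A = 813 / 570 ≈ 1.426; B = 1875 / 1257 ≈ 1.492; C = 2996 / 1858 ≈ 1.612.
|Δ from 1.500|: A 0.074; B 0.008; C 0.112.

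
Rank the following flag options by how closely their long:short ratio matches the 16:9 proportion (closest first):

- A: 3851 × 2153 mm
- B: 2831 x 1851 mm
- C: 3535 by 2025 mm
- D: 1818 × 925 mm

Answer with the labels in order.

A: 3851/2153 ≈ 1.789 → |1.789 − 1.778| = 0.011
B: 2831/1851 ≈ 1.529 → |1.529 − 1.778| = 0.249
C: 3535/2025 ≈ 1.746 → |1.746 − 1.778| = 0.032
D: 1818/925 ≈ 1.965 → |1.965 − 1.778| = 0.187

A, C, D, B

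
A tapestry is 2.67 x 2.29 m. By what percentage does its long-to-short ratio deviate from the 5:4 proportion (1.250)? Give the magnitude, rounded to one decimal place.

Ratio = 2.67 / 2.29 ≈ 1.1659.
Ideal 5:4 = 1.2500. |1.1659 − 1.2500| / 1.2500 ≈ 6.73% → 6.7%.

6.7%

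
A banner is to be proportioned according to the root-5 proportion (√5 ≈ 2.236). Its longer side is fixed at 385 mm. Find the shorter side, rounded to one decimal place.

172.2 mm

root-5 ≈ 2.23607.
Shorter side = 385 ÷ 2.23607 ≈ 172.177 → 172.2 mm.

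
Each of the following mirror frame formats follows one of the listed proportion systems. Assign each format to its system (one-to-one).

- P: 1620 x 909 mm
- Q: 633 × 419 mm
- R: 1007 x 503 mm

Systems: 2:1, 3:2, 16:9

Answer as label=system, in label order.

P = 1620/909 ≈ 1.782 → 16:9 (1.778)
Q = 633/419 ≈ 1.511 → 3:2 (1.500)
R = 1007/503 ≈ 2.002 → 2:1 (2.000)

P=16:9, Q=3:2, R=2:1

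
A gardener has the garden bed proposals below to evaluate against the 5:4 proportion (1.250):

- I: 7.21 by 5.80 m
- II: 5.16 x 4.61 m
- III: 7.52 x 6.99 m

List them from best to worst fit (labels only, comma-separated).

I, II, III

Ratios: I = 7.21 / 5.80 ≈ 1.243; II = 5.16 / 4.61 ≈ 1.119; III = 7.52 / 6.99 ≈ 1.076.
|Δ from 1.250|: I 0.007; II 0.131; III 0.174.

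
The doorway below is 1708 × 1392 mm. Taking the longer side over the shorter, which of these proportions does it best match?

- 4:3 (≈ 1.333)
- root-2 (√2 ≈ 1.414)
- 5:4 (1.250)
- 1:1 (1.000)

5:4

1708/1392 ≈ 1.227. Nearest candidates are 5:4 (1.250, off by 0.023) and 4:3 (1.333, off by 0.106).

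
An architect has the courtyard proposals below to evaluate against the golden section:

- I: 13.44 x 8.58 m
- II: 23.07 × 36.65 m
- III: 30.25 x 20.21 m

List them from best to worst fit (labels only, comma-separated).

Ratios: I = 13.44 / 8.58 ≈ 1.566; II = 36.65 / 23.07 ≈ 1.589; III = 30.25 / 20.21 ≈ 1.497.
|Δ from 1.618|: I 0.052; II 0.029; III 0.121.

II, I, III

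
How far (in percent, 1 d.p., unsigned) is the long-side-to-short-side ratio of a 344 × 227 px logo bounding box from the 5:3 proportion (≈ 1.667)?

Ratio = 344 / 227 ≈ 1.5154.
Ideal 5:3 ≈ 1.6667. |1.5154 − 1.6667| / 1.6667 ≈ 9.08% → 9.1%.

9.1%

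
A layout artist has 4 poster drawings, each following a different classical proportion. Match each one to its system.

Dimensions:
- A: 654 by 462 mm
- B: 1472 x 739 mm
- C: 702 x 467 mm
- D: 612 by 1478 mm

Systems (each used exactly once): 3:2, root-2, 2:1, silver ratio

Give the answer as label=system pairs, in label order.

Ratios: A ≈ 1.416; B ≈ 1.992; C ≈ 1.503; D ≈ 2.415.
Targets: 3:2 ≈ 1.500; root-2 ≈ 1.414; 2:1 ≈ 2.000; silver ratio ≈ 2.414.

A=root-2, B=2:1, C=3:2, D=silver ratio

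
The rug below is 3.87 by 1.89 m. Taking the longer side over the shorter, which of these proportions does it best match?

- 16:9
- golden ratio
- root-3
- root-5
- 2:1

2:1

3.87/1.89 ≈ 2.048. Nearest candidates are 2:1 (2.000, off by 0.048) and root-5 (2.236, off by 0.188).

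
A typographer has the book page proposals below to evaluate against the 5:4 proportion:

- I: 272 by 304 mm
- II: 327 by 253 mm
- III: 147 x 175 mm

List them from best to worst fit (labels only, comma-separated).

II, III, I

I: 304/272 ≈ 1.118 → |1.118 − 1.250| = 0.132
II: 327/253 ≈ 1.292 → |1.292 − 1.250| = 0.042
III: 175/147 ≈ 1.190 → |1.190 − 1.250| = 0.060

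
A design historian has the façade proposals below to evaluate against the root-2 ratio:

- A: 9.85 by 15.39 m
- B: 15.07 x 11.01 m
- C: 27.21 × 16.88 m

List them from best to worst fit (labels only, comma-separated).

B, A, C

A: 15.39/9.85 ≈ 1.562 → |1.562 − 1.414| = 0.148
B: 15.07/11.01 ≈ 1.369 → |1.369 − 1.414| = 0.045
C: 27.21/16.88 ≈ 1.612 → |1.612 − 1.414| = 0.198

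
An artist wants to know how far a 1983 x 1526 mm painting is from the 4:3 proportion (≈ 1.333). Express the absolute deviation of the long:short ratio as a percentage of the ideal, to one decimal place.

2.5%

Ratio = 1983 / 1526 ≈ 1.2995.
Ideal 4:3 ≈ 1.3333. |1.2995 − 1.3333| / 1.3333 ≈ 2.54% → 2.5%.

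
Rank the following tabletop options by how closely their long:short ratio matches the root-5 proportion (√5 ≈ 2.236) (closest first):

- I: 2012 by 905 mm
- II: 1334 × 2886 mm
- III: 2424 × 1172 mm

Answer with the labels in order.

I, II, III

I: 2012/905 ≈ 2.223 → |2.223 − 2.236| = 0.013
II: 2886/1334 ≈ 2.163 → |2.163 − 2.236| = 0.073
III: 2424/1172 ≈ 2.068 → |2.068 − 2.236| = 0.168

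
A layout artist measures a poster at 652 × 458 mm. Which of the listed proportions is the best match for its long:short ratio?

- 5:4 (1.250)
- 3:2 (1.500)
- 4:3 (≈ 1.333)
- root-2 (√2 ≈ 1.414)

652/458 ≈ 1.424. Nearest candidates are root-2 (1.414, off by 0.010) and 3:2 (1.500, off by 0.076).

root-2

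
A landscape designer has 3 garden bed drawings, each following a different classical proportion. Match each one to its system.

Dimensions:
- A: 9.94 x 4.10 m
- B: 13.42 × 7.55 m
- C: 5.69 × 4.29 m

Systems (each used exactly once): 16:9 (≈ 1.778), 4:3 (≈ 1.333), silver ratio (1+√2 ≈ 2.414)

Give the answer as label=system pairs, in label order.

A=silver ratio, B=16:9, C=4:3

A = 9.94/4.10 ≈ 2.424 → silver ratio (2.414)
B = 13.42/7.55 ≈ 1.777 → 16:9 (1.778)
C = 5.69/4.29 ≈ 1.326 → 4:3 (1.333)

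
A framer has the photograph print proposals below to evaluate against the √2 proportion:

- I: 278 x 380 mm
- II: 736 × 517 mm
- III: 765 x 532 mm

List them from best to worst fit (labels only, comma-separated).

Ratios: I = 380 / 278 ≈ 1.367; II = 736 / 517 ≈ 1.424; III = 765 / 532 ≈ 1.438.
|Δ from 1.414|: I 0.047; II 0.010; III 0.024.

II, III, I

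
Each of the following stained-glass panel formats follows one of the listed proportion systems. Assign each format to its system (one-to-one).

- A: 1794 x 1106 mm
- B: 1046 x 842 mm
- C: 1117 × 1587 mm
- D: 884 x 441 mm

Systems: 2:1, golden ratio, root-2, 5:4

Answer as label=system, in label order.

Ratios: A ≈ 1.622; B ≈ 1.242; C ≈ 1.421; D ≈ 2.005.
Targets: 2:1 ≈ 2.000; golden ratio ≈ 1.618; root-2 ≈ 1.414; 5:4 ≈ 1.250.

A=golden ratio, B=5:4, C=root-2, D=2:1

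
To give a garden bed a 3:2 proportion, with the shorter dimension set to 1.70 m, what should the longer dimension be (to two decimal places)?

2.55 m

3:2 = 1.50000.
Longer side = 1.70 × 1.50000 ≈ 2.5500 → 2.55 m.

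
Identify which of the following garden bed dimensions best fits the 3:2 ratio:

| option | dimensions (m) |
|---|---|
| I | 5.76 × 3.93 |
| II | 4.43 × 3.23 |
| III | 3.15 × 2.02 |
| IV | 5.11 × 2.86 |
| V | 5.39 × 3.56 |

V

Ratios (long/short): I ≈ 1.466; II ≈ 1.372; III ≈ 1.559; IV ≈ 1.787; V ≈ 1.514.
3:2 ≈ 1.500; option V is nearest (Δ 0.014).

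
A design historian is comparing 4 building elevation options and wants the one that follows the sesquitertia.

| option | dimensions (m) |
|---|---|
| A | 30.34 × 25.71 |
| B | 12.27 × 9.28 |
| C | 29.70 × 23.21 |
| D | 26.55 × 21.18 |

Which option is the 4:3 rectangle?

B

Ratios (long/short): A ≈ 1.180; B ≈ 1.322; C ≈ 1.280; D ≈ 1.254.
4:3 ≈ 1.333; option B is nearest (Δ 0.011).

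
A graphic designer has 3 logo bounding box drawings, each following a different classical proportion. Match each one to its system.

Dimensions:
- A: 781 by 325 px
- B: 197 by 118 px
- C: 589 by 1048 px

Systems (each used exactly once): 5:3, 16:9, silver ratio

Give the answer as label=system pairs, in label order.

A=silver ratio, B=5:3, C=16:9

Ratios: A ≈ 2.403; B ≈ 1.669; C ≈ 1.779.
Targets: 5:3 ≈ 1.667; 16:9 ≈ 1.778; silver ratio ≈ 2.414.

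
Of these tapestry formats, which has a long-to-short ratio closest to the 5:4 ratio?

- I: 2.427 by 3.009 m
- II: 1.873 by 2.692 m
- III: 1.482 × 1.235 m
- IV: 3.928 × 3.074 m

Target 5:4 ≈ 1.250.
I: 1.240 (Δ0.010)  II: 1.437 (Δ0.187)  III: 1.200 (Δ0.050)  IV: 1.278 (Δ0.028)

I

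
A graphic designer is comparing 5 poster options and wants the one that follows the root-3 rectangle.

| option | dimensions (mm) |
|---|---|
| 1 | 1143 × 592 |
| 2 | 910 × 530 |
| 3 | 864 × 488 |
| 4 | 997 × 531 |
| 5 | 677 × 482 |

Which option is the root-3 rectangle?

Ratios (long/short): 1 ≈ 1.931; 2 ≈ 1.717; 3 ≈ 1.770; 4 ≈ 1.878; 5 ≈ 1.405.
root-3 ≈ 1.732; option 2 is nearest (Δ 0.015).

2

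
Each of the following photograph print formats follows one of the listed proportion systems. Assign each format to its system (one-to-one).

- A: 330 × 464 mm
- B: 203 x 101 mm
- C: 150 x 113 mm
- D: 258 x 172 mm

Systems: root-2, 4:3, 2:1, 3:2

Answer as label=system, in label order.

A=root-2, B=2:1, C=4:3, D=3:2

A = 464/330 ≈ 1.406 → root-2 (1.414)
B = 203/101 ≈ 2.010 → 2:1 (2.000)
C = 150/113 ≈ 1.327 → 4:3 (1.333)
D = 258/172 ≈ 1.500 → 3:2 (1.500)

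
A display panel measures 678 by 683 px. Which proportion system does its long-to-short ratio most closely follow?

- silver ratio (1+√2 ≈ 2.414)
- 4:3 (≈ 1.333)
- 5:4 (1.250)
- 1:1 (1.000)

1:1

Ratio = 683 / 678 ≈ 1.007.
Distances: silver ratio 2.414 (Δ 1.407); 4:3 1.333 (Δ 0.326); 5:4 1.250 (Δ 0.243); 1:1 1.000 (Δ 0.007).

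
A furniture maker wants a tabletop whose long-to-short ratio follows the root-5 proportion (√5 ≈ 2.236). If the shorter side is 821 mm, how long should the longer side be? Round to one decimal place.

root-5 ≈ 2.23607.
Longer side = 821 × 2.23607 ≈ 1835.813 → 1835.8 mm.

1835.8 mm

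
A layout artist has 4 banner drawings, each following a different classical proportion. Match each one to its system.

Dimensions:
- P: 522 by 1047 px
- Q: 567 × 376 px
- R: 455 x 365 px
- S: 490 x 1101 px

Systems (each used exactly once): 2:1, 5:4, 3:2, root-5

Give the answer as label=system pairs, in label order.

P=2:1, Q=3:2, R=5:4, S=root-5

Ratios: P ≈ 2.006; Q ≈ 1.508; R ≈ 1.247; S ≈ 2.247.
Targets: 2:1 ≈ 2.000; 5:4 ≈ 1.250; 3:2 ≈ 1.500; root-5 ≈ 2.236.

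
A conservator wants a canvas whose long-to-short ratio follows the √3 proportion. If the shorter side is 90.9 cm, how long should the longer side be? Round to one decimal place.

root-3 ≈ 1.73205.
Longer side = 90.9 × 1.73205 ≈ 157.443 → 157.4 cm.

157.4 cm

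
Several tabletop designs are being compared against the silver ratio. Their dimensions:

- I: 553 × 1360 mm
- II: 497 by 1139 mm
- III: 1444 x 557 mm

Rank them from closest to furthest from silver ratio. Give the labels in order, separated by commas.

I, II, III

I: 1360/553 ≈ 2.459 → |2.459 − 2.414| = 0.045
II: 1139/497 ≈ 2.292 → |2.292 − 2.414| = 0.122
III: 1444/557 ≈ 2.592 → |2.592 − 2.414| = 0.178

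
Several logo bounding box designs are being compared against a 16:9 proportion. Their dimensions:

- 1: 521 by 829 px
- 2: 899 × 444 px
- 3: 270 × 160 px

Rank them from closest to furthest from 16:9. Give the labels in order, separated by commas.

1: 829/521 ≈ 1.591 → |1.591 − 1.778| = 0.187
2: 899/444 ≈ 2.025 → |2.025 − 1.778| = 0.247
3: 270/160 ≈ 1.688 → |1.688 − 1.778| = 0.090

3, 1, 2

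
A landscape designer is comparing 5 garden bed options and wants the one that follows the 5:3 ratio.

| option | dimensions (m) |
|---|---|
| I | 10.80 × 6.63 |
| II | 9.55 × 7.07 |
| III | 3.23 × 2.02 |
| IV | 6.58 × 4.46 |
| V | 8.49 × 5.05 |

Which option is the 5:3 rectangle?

Ratios (long/short): I ≈ 1.629; II ≈ 1.351; III ≈ 1.599; IV ≈ 1.475; V ≈ 1.681.
5:3 ≈ 1.667; option V is nearest (Δ 0.014).

V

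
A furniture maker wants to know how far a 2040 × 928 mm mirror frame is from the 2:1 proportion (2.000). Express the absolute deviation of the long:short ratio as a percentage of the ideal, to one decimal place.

Ratio = 2040 / 928 ≈ 2.1983.
Ideal 2:1 = 2.0000. |2.1983 − 2.0000| / 2.0000 ≈ 9.92% → 9.9%.

9.9%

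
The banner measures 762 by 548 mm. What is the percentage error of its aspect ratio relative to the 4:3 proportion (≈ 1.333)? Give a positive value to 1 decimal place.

4.3%

Ratio = 762 / 548 ≈ 1.3905.
Ideal 4:3 ≈ 1.3333. |1.3905 − 1.3333| / 1.3333 ≈ 4.29% → 4.3%.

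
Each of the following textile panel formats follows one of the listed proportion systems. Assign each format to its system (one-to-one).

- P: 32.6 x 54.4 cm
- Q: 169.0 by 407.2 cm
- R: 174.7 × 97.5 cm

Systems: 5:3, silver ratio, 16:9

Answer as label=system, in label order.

P=5:3, Q=silver ratio, R=16:9

Ratios: P ≈ 1.669; Q ≈ 2.409; R ≈ 1.792.
Targets: 5:3 ≈ 1.667; silver ratio ≈ 2.414; 16:9 ≈ 1.778.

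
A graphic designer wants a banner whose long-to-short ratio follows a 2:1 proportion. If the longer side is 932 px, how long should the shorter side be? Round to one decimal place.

466.0 px

2:1 = 2.00000.
Shorter side = 932 ÷ 2.00000 ≈ 466.000 → 466.0 px.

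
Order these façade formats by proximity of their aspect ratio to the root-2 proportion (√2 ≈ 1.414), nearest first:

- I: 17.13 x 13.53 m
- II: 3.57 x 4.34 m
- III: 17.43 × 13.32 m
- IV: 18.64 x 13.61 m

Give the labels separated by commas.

IV, III, I, II

I: 17.13/13.53 ≈ 1.266 → |1.266 − 1.414| = 0.148
II: 4.34/3.57 ≈ 1.216 → |1.216 − 1.414| = 0.198
III: 17.43/13.32 ≈ 1.309 → |1.309 − 1.414| = 0.105
IV: 18.64/13.61 ≈ 1.370 → |1.370 − 1.414| = 0.044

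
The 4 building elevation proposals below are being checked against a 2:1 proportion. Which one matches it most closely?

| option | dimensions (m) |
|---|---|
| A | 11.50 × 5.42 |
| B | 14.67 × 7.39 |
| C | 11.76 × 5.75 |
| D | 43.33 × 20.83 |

Target 2:1 ≈ 2.000.
A: 2.122 (Δ0.122)  B: 1.985 (Δ0.015)  C: 2.045 (Δ0.045)  D: 2.080 (Δ0.080)

B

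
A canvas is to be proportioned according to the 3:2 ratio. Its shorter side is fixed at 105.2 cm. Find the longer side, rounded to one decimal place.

157.8 cm

3:2 = 1.50000.
Longer side = 105.2 × 1.50000 ≈ 157.800 → 157.8 cm.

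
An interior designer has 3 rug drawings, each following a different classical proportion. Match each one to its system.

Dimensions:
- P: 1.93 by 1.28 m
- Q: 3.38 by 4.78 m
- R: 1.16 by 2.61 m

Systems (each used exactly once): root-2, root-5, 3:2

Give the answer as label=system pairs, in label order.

P=3:2, Q=root-2, R=root-5

P = 1.93/1.28 ≈ 1.508 → 3:2 (1.500)
Q = 4.78/3.38 ≈ 1.414 → root-2 (1.414)
R = 2.61/1.16 ≈ 2.250 → root-5 (2.236)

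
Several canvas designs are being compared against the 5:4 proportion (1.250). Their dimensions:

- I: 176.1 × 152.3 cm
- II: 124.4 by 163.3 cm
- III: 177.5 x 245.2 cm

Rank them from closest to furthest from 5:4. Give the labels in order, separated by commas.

II, I, III

Ratios: I = 176.1 / 152.3 ≈ 1.156; II = 163.3 / 124.4 ≈ 1.313; III = 245.2 / 177.5 ≈ 1.381.
|Δ from 1.250|: I 0.094; II 0.063; III 0.131.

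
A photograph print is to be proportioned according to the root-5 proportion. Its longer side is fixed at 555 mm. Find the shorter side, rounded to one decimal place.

248.2 mm

root-5 ≈ 2.23607.
Shorter side = 555 ÷ 2.23607 ≈ 248.203 → 248.2 mm.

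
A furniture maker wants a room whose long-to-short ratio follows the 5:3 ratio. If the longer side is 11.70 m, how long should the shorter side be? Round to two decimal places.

7.02 m

5:3 ≈ 1.66667.
Shorter side = 11.70 ÷ 1.66667 ≈ 7.0200 → 7.02 m.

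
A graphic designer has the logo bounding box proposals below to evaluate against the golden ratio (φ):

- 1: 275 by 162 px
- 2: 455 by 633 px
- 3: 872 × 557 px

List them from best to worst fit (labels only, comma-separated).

Ratios: 1 = 275 / 162 ≈ 1.698; 2 = 633 / 455 ≈ 1.391; 3 = 872 / 557 ≈ 1.566.
|Δ from 1.618|: 1 0.080; 2 0.227; 3 0.052.

3, 1, 2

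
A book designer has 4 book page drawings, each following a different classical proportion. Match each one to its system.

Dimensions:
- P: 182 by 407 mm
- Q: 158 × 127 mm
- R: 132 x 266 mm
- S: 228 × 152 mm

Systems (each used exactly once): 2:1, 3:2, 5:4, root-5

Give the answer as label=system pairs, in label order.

P=root-5, Q=5:4, R=2:1, S=3:2

Ratios: P ≈ 2.236; Q ≈ 1.244; R ≈ 2.015; S ≈ 1.500.
Targets: 2:1 ≈ 2.000; 3:2 ≈ 1.500; 5:4 ≈ 1.250; root-5 ≈ 2.236.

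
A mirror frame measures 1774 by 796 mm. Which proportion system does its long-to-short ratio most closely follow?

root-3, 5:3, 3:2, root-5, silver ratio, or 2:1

root-5

Ratio = 1774 / 796 ≈ 2.229.
Distances: root-3 1.732 (Δ 0.497); 5:3 1.667 (Δ 0.562); 3:2 1.500 (Δ 0.729); root-5 2.236 (Δ 0.007); silver ratio 2.414 (Δ 0.185); 2:1 2.000 (Δ 0.229).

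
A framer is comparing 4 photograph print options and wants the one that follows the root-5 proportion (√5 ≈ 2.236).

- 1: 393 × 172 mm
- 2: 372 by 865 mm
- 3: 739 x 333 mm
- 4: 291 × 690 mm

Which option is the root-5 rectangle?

3

Ratios (long/short): 1 ≈ 2.285; 2 ≈ 2.325; 3 ≈ 2.219; 4 ≈ 2.371.
root-5 ≈ 2.236; option 3 is nearest (Δ 0.017).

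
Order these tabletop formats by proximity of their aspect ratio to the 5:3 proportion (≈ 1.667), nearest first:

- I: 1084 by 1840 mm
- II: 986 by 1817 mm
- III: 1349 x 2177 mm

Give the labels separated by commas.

I, III, II

I: 1840/1084 ≈ 1.697 → |1.697 − 1.667| = 0.030
II: 1817/986 ≈ 1.843 → |1.843 − 1.667| = 0.176
III: 2177/1349 ≈ 1.614 → |1.614 − 1.667| = 0.053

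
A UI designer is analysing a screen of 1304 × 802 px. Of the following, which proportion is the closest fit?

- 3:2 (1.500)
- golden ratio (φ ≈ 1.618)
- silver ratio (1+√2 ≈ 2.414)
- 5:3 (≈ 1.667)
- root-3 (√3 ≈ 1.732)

golden ratio

1304/802 ≈ 1.626. Nearest candidates are golden ratio (1.618, off by 0.008) and 5:3 (1.667, off by 0.041).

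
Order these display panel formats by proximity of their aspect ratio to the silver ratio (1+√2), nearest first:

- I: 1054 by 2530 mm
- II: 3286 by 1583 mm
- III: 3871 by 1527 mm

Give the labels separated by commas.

I: 2530/1054 ≈ 2.400 → |2.400 − 2.414| = 0.014
II: 3286/1583 ≈ 2.076 → |2.076 − 2.414| = 0.338
III: 3871/1527 ≈ 2.535 → |2.535 − 2.414| = 0.121

I, III, II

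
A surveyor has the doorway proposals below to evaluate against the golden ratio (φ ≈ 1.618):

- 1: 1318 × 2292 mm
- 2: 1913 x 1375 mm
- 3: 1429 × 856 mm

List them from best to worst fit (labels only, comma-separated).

Ratios: 1 = 2292 / 1318 ≈ 1.739; 2 = 1913 / 1375 ≈ 1.391; 3 = 1429 / 856 ≈ 1.669.
|Δ from 1.618|: 1 0.121; 2 0.227; 3 0.051.

3, 1, 2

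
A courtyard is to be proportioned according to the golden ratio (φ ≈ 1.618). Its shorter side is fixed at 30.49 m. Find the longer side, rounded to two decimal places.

golden ratio ≈ 1.61803.
Longer side = 30.49 × 1.61803 ≈ 49.3337 → 49.33 m.

49.33 m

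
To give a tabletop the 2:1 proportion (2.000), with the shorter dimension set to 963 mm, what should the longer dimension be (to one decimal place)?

2:1 = 2.00000.
Longer side = 963 × 2.00000 ≈ 1926.000 → 1926.0 mm.

1926.0 mm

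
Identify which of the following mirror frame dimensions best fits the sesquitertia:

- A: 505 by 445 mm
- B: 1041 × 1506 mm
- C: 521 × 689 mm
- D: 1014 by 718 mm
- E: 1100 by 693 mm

C

Target 4:3 ≈ 1.333.
A: 1.135 (Δ0.198)  B: 1.447 (Δ0.114)  C: 1.322 (Δ0.011)  D: 1.412 (Δ0.079)  E: 1.587 (Δ0.254)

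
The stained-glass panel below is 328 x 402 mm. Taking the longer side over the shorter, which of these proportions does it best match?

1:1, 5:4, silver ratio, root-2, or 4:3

5:4

Ratio = 402 / 328 ≈ 1.226.
Distances: 1:1 1.000 (Δ 0.226); 5:4 1.250 (Δ 0.024); silver ratio 2.414 (Δ 1.188); root-2 1.414 (Δ 0.188); 4:3 1.333 (Δ 0.107).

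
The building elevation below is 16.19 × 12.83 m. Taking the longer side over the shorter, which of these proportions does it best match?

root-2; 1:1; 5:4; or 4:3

5:4

Ratio = 16.19 / 12.83 ≈ 1.262.
Distances: root-2 1.414 (Δ 0.152); 1:1 1.000 (Δ 0.262); 5:4 1.250 (Δ 0.012); 4:3 1.333 (Δ 0.071).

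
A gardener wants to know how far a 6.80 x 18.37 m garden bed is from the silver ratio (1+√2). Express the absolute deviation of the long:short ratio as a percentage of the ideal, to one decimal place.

11.9%

Ratio = 18.37 / 6.80 ≈ 2.7015.
Ideal silver ratio ≈ 2.4142. |2.7015 − 2.4142| / 2.4142 ≈ 11.90% → 11.9%.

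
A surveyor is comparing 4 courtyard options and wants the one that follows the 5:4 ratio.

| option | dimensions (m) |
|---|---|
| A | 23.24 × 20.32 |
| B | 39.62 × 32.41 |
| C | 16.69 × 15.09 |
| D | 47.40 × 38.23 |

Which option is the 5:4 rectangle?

Ratios (long/short): A ≈ 1.144; B ≈ 1.222; C ≈ 1.106; D ≈ 1.240.
5:4 ≈ 1.250; option D is nearest (Δ 0.010).

D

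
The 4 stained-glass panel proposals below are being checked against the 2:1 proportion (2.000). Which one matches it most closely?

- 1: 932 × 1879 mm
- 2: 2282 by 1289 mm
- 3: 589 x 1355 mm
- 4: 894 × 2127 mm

Target 2:1 ≈ 2.000.
1: 2.016 (Δ0.016)  2: 1.770 (Δ0.230)  3: 2.301 (Δ0.301)  4: 2.379 (Δ0.379)

1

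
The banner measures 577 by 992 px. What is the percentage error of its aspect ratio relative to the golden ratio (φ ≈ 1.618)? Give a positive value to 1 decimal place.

6.3%

Ratio = 992 / 577 ≈ 1.7192.
Ideal golden ratio ≈ 1.6180. |1.7192 − 1.6180| / 1.6180 ≈ 6.25% → 6.3%.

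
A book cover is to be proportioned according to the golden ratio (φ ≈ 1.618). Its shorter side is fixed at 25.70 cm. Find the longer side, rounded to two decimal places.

golden ratio ≈ 1.61803.
Longer side = 25.70 × 1.61803 ≈ 41.5834 → 41.58 cm.

41.58 cm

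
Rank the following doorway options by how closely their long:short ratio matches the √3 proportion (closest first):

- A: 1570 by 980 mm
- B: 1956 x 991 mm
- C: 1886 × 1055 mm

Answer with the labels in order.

C, A, B

A: 1570/980 ≈ 1.602 → |1.602 − 1.732| = 0.130
B: 1956/991 ≈ 1.974 → |1.974 − 1.732| = 0.242
C: 1886/1055 ≈ 1.788 → |1.788 − 1.732| = 0.056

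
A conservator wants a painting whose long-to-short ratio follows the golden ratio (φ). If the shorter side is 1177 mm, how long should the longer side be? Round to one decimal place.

golden ratio ≈ 1.61803.
Longer side = 1177 × 1.61803 ≈ 1904.421 → 1904.4 mm.

1904.4 mm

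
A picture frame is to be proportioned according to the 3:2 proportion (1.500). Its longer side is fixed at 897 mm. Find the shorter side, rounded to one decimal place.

598.0 mm

3:2 = 1.50000.
Shorter side = 897 ÷ 1.50000 ≈ 598.000 → 598.0 mm.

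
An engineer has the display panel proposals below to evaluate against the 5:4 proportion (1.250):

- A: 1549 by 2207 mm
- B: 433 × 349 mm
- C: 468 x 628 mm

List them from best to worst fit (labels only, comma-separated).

A: 2207/1549 ≈ 1.425 → |1.425 − 1.250| = 0.175
B: 433/349 ≈ 1.241 → |1.241 − 1.250| = 0.009
C: 628/468 ≈ 1.342 → |1.342 − 1.250| = 0.092

B, C, A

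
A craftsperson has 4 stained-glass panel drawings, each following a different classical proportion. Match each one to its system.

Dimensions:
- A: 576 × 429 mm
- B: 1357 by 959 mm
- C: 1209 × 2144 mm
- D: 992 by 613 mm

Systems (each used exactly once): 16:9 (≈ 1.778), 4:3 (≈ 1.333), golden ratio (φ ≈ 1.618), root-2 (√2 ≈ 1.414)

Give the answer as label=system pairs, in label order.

A = 576/429 ≈ 1.343 → 4:3 (1.333)
B = 1357/959 ≈ 1.415 → root-2 (1.414)
C = 2144/1209 ≈ 1.773 → 16:9 (1.778)
D = 992/613 ≈ 1.618 → golden ratio (1.618)

A=4:3, B=root-2, C=16:9, D=golden ratio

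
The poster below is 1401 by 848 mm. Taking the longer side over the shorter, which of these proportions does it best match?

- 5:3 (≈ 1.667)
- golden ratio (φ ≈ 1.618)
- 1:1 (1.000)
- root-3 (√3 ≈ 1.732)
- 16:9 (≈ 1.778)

5:3

Ratio = 1401 / 848 ≈ 1.652.
Distances: 5:3 1.667 (Δ 0.015); golden ratio 1.618 (Δ 0.034); 1:1 1.000 (Δ 0.652); root-3 1.732 (Δ 0.080); 16:9 1.778 (Δ 0.126).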